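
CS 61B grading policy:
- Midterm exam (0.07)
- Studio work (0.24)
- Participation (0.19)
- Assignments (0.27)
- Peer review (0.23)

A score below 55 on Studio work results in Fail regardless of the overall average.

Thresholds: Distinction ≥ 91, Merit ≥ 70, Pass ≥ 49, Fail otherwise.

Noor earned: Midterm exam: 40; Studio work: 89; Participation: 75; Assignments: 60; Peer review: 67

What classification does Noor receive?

Studio work score 89 ≥ 55: minimum met.
Weighted total:
  Midterm exam 40 × 0.07 = 2.8
  Studio work 89 × 0.24 = 21.36
  Participation 75 × 0.19 = 14.25
  Assignments 60 × 0.27 = 16.2
  Peer review 67 × 0.23 = 15.41
Sum = 70.02
70.02 is ≥ 70 and < 91 → Merit

Merit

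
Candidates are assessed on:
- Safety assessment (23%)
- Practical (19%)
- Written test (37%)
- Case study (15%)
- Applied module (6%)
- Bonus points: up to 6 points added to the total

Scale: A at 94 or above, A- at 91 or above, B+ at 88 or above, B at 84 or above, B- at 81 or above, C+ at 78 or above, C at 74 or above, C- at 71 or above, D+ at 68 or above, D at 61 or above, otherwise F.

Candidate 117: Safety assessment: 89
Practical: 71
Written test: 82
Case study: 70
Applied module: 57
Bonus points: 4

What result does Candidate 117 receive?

B-

Weighted total:
  Safety assessment 89 × 0.23 = 20.47
  Practical 71 × 0.19 = 13.49
  Written test 82 × 0.37 = 30.34
  Case study 70 × 0.15 = 10.5
  Applied module 57 × 0.06 = 3.42
Sum = 78.22
Bonus points: 78.22 + 4 = 82.22
82.22 is ≥ 81 and < 84 → B-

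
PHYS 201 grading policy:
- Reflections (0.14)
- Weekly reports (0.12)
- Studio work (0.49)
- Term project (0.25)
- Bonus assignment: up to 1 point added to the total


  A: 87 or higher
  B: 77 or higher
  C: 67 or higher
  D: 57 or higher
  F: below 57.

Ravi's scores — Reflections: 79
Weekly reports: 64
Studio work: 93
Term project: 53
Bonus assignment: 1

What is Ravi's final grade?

B

Weighted total:
  Reflections 79 × 0.14 = 11.06
  Weekly reports 64 × 0.12 = 7.68
  Studio work 93 × 0.49 = 45.57
  Term project 53 × 0.25 = 13.25
Sum = 77.56
Bonus assignment: 77.56 + 1 = 78.56
78.56 is ≥ 77 and < 87 → B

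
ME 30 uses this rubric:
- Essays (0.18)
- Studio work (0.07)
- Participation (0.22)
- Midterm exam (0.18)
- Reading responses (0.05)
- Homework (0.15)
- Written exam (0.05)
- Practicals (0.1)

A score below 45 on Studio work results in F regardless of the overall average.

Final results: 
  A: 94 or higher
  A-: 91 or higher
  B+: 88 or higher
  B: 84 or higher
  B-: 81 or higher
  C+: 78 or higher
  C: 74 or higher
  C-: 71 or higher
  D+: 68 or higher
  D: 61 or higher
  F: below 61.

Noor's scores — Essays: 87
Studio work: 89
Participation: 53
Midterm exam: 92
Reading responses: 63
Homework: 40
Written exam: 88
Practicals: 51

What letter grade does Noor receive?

D+

Studio work score 89 ≥ 45: minimum met.
Weighted total:
  Essays 87 × 0.18 = 15.66
  Studio work 89 × 0.07 = 6.23
  Participation 53 × 0.22 = 11.66
  Midterm exam 92 × 0.18 = 16.56
  Reading responses 63 × 0.05 = 3.15
  Homework 40 × 0.15 = 6
  Written exam 88 × 0.05 = 4.4
  Practicals 51 × 0.1 = 5.1
Sum = 68.76
68.76 is ≥ 68 and < 71 → D+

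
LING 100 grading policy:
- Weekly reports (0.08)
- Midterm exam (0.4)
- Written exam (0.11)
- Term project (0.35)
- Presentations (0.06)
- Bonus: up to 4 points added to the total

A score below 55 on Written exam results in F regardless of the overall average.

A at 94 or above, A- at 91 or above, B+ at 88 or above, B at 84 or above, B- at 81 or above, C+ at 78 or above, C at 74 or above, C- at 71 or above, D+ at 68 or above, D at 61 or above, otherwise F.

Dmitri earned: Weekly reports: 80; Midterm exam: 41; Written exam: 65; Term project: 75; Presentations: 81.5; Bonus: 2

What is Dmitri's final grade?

Written exam score 65 ≥ 55: minimum met.
Weighted total:
  Weekly reports 80 × 0.08 = 6.4
  Midterm exam 41 × 0.4 = 16.4
  Written exam 65 × 0.11 = 7.15
  Term project 75 × 0.35 = 26.25
  Presentations 81.5 × 0.06 = 4.89
Sum = 61.09
Bonus: 61.09 + 2 = 63.09
63.09 is ≥ 61 and < 68 → D

D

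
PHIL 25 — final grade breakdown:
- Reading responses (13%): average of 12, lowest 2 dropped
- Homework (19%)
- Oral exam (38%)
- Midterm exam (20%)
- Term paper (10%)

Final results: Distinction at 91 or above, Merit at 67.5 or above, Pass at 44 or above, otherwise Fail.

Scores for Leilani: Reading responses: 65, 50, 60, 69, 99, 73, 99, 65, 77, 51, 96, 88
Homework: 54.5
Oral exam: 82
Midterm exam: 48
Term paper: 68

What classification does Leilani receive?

Merit

Reading responses: drop 50, 51 → average of remaining 10 = 791/10 = 79.1
Weighted total:
  Reading responses 79.1 × 0.13 = 10.283
  Homework 54.5 × 0.19 = 10.355
  Oral exam 82 × 0.38 = 31.16
  Midterm exam 48 × 0.2 = 9.6
  Term paper 68 × 0.1 = 6.8
Sum = 68.198
68.198 is ≥ 67.5 and < 91 → Merit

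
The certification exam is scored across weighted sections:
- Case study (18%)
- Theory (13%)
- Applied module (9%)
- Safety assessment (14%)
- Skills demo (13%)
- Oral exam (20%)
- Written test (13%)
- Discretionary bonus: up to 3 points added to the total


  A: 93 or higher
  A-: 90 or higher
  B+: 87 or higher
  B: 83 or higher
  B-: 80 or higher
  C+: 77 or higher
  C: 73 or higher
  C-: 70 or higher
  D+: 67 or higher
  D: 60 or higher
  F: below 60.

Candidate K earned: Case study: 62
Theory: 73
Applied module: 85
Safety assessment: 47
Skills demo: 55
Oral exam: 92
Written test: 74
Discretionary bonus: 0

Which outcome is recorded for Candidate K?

Weighted total:
  Case study 62 × 0.18 = 11.16
  Theory 73 × 0.13 = 9.49
  Applied module 85 × 0.09 = 7.65
  Safety assessment 47 × 0.14 = 6.58
  Skills demo 55 × 0.13 = 7.15
  Oral exam 92 × 0.2 = 18.4
  Written test 74 × 0.13 = 9.62
Sum = 70.05
Discretionary bonus: 70.05 + 0 = 70.05
70.05 is ≥ 70 and < 73 → C-

C-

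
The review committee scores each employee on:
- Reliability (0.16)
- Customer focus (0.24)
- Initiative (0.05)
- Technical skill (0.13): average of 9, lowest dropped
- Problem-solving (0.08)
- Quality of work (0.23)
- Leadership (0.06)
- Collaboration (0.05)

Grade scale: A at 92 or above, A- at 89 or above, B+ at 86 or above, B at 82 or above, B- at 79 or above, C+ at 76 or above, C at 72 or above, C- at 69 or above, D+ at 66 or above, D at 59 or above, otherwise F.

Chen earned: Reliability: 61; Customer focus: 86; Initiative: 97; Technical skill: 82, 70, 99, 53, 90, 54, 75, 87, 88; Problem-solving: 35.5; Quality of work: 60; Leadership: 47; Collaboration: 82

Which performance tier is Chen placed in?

Technical skill: drop 53 → average of remaining 8 = 645/8 = 80.625
Weighted total:
  Reliability 61 × 0.16 = 9.76
  Customer focus 86 × 0.24 = 20.64
  Initiative 97 × 0.05 = 4.85
  Technical skill 80.625 × 0.13 = 10.48125
  Problem-solving 35.5 × 0.08 = 2.84
  Quality of work 60 × 0.23 = 13.8
  Leadership 47 × 0.06 = 2.82
  Collaboration 82 × 0.05 = 4.1
Sum = 69.29125
69.29125 is ≥ 69 and < 72 → C-

C-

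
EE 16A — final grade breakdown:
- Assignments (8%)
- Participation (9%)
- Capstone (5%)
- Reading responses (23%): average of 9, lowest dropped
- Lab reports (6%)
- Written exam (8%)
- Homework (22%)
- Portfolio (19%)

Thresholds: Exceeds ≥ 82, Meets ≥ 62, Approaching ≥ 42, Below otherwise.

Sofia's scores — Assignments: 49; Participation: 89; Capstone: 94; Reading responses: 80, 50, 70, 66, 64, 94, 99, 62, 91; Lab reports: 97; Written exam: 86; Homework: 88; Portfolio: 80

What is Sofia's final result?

Meets

Reading responses: drop 50 → average of remaining 8 = 626/8 = 78.25
Weighted total:
  Assignments 49 × 0.08 = 3.92
  Participation 89 × 0.09 = 8.01
  Capstone 94 × 0.05 = 4.7
  Reading responses 78.25 × 0.23 = 17.9975
  Lab reports 97 × 0.06 = 5.82
  Written exam 86 × 0.08 = 6.88
  Homework 88 × 0.22 = 19.36
  Portfolio 80 × 0.19 = 15.2
Sum = 81.8875
81.8875 is ≥ 62 and < 82 → Meets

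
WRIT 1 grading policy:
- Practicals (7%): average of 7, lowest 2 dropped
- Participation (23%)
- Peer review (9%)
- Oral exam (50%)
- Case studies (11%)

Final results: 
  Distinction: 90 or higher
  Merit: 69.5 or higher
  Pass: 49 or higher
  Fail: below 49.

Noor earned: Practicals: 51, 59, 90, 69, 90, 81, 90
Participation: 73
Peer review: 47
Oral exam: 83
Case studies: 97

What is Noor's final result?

Practicals: drop 51, 59 → average of remaining 5 = 420/5 = 84
Weighted total:
  Practicals 84 × 0.07 = 5.88
  Participation 73 × 0.23 = 16.79
  Peer review 47 × 0.09 = 4.23
  Oral exam 83 × 0.5 = 41.5
  Case studies 97 × 0.11 = 10.67
Sum = 79.07
79.07 is ≥ 69.5 and < 90 → Merit

Merit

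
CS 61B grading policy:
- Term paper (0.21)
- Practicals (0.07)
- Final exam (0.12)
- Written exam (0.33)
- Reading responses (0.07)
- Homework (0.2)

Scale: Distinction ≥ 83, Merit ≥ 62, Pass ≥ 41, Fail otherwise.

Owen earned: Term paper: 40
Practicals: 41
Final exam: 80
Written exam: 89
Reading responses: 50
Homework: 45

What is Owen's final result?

Weighted total:
  Term paper 40 × 0.21 = 8.4
  Practicals 41 × 0.07 = 2.87
  Final exam 80 × 0.12 = 9.6
  Written exam 89 × 0.33 = 29.37
  Reading responses 50 × 0.07 = 3.5
  Homework 45 × 0.2 = 9
Sum = 62.74
62.74 is ≥ 62 and < 83 → Merit

Merit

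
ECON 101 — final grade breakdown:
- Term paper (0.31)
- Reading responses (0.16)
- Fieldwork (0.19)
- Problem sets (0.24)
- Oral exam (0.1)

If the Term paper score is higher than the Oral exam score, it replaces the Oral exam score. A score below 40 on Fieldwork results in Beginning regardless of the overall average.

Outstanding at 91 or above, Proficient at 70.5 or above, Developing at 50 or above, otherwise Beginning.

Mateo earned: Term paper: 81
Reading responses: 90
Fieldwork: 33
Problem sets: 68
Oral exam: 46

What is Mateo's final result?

Beginning

Term paper (81) > Oral exam (46), so Oral exam counts as 81.
Fieldwork score 33 < 40: minimum not met.
Weighted total:
  Term paper 81 × 0.31 = 25.11
  Reading responses 90 × 0.16 = 14.4
  Fieldwork 33 × 0.19 = 6.27
  Problem sets 68 × 0.24 = 16.32
  Oral exam 81 × 0.1 = 8.1
Sum = 70.2
Because the Fieldwork minimum was not met, the result is Beginning.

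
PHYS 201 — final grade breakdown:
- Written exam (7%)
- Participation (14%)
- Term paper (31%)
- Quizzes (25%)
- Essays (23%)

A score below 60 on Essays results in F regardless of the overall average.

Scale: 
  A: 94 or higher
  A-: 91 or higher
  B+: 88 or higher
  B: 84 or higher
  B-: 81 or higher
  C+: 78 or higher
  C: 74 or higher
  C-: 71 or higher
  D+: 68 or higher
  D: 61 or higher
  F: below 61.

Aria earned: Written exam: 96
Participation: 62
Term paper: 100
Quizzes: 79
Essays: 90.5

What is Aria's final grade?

B

Essays score 90.5 ≥ 60: minimum met.
Weighted total:
  Written exam 96 × 0.07 = 6.72
  Participation 62 × 0.14 = 8.68
  Term paper 100 × 0.31 = 31
  Quizzes 79 × 0.25 = 19.75
  Essays 90.5 × 0.23 = 20.815
Sum = 86.965
86.965 is ≥ 84 and < 88 → B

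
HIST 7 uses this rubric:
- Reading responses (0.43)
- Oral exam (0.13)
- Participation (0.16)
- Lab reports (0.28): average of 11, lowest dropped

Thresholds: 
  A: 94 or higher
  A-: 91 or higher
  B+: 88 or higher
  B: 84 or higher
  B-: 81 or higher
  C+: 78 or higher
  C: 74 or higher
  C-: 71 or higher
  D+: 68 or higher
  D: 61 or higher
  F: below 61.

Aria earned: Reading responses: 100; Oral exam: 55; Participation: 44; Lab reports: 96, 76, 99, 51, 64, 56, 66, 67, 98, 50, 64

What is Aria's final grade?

Lab reports: drop 50 → average of remaining 10 = 737/10 = 73.7
Weighted total:
  Reading responses 100 × 0.43 = 43
  Oral exam 55 × 0.13 = 7.15
  Participation 44 × 0.16 = 7.04
  Lab reports 73.7 × 0.28 = 20.636
Sum = 77.826
77.826 is ≥ 74 and < 78 → C

C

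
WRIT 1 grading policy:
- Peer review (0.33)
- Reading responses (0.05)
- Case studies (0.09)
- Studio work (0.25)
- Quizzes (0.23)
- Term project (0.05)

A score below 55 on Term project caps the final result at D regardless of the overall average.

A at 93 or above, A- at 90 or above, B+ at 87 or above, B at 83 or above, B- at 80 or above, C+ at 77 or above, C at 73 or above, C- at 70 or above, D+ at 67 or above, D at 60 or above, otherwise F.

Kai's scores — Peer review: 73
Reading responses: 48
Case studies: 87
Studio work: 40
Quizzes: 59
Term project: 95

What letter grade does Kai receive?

D

Term project score 95 ≥ 55: minimum met.
Weighted total:
  Peer review 73 × 0.33 = 24.09
  Reading responses 48 × 0.05 = 2.4
  Case studies 87 × 0.09 = 7.83
  Studio work 40 × 0.25 = 10
  Quizzes 59 × 0.23 = 13.57
  Term project 95 × 0.05 = 4.75
Sum = 62.64
62.64 is ≥ 60 and < 67 → D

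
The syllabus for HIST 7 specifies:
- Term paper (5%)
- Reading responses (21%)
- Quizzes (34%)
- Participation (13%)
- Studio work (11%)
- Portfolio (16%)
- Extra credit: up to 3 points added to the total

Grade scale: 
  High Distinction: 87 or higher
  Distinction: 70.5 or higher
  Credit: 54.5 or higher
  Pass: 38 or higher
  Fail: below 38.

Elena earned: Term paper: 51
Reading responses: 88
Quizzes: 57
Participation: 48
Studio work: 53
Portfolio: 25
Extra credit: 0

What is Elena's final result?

Weighted total:
  Term paper 51 × 0.05 = 2.55
  Reading responses 88 × 0.21 = 18.48
  Quizzes 57 × 0.34 = 19.38
  Participation 48 × 0.13 = 6.24
  Studio work 53 × 0.11 = 5.83
  Portfolio 25 × 0.16 = 4
Sum = 56.48
Extra credit: 56.48 + 0 = 56.48
56.48 is ≥ 54.5 and < 70.5 → Credit

Credit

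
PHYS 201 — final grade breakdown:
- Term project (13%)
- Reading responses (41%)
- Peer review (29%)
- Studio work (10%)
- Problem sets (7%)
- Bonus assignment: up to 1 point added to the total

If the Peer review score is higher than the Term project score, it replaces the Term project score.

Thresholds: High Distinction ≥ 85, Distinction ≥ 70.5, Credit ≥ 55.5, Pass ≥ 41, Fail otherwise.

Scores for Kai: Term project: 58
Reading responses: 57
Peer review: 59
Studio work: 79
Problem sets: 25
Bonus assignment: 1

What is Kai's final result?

Peer review (59) > Term project (58), so Term project counts as 59.
Weighted total:
  Term project 59 × 0.13 = 7.67
  Reading responses 57 × 0.41 = 23.37
  Peer review 59 × 0.29 = 17.11
  Studio work 79 × 0.1 = 7.9
  Problem sets 25 × 0.07 = 1.75
Sum = 57.8
Bonus assignment: 57.8 + 1 = 58.8
58.8 is ≥ 55.5 and < 70.5 → Credit

Credit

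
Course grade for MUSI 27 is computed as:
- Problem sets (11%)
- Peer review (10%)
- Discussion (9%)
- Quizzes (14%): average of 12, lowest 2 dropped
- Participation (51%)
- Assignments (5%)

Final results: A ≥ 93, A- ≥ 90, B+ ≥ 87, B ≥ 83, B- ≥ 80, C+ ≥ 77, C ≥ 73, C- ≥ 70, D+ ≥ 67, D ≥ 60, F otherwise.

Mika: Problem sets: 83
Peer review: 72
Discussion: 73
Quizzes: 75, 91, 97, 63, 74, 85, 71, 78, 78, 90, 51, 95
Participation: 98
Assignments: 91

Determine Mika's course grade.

B+

Quizzes: drop 51, 63 → average of remaining 10 = 834/10 = 83.4
Weighted total:
  Problem sets 83 × 0.11 = 9.13
  Peer review 72 × 0.1 = 7.2
  Discussion 73 × 0.09 = 6.57
  Quizzes 83.4 × 0.14 = 11.676
  Participation 98 × 0.51 = 49.98
  Assignments 91 × 0.05 = 4.55
Sum = 89.106
89.106 is ≥ 87 and < 90 → B+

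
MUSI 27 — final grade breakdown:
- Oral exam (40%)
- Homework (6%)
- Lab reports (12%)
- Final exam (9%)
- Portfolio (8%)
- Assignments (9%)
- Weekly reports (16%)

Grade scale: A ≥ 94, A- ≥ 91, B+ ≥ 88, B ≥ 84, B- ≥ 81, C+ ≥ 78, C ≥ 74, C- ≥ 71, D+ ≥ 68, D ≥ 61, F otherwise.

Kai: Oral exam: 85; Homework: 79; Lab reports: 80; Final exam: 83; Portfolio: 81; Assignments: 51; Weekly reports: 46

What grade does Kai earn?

C

Weighted total:
  Oral exam 85 × 0.4 = 34
  Homework 79 × 0.06 = 4.74
  Lab reports 80 × 0.12 = 9.6
  Final exam 83 × 0.09 = 7.47
  Portfolio 81 × 0.08 = 6.48
  Assignments 51 × 0.09 = 4.59
  Weekly reports 46 × 0.16 = 7.36
Sum = 74.24
74.24 is ≥ 74 and < 78 → C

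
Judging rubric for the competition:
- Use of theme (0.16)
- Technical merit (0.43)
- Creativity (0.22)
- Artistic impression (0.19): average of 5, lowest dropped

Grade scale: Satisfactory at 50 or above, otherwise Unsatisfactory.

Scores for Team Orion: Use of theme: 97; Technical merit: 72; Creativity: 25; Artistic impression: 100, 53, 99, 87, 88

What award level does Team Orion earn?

Satisfactory

Artistic impression: drop 53 → average of remaining 4 = 374/4 = 93.5
Weighted total:
  Use of theme 97 × 0.16 = 15.52
  Technical merit 72 × 0.43 = 30.96
  Creativity 25 × 0.22 = 5.5
  Artistic impression 93.5 × 0.19 = 17.765
Sum = 69.745
69.745 ≥ 50 → Satisfactory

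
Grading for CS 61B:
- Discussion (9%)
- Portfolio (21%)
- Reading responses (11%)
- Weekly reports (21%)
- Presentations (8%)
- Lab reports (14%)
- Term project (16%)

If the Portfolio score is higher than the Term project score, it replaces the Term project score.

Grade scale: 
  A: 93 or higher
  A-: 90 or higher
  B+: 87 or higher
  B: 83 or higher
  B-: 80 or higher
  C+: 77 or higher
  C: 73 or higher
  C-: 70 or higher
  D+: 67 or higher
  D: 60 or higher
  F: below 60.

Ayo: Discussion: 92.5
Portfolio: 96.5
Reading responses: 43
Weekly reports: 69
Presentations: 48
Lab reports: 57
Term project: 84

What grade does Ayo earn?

Portfolio (96.5) > Term project (84), so Term project counts as 96.5.
Weighted total:
  Discussion 92.5 × 0.09 = 8.325
  Portfolio 96.5 × 0.21 = 20.265
  Reading responses 43 × 0.11 = 4.73
  Weekly reports 69 × 0.21 = 14.49
  Presentations 48 × 0.08 = 3.84
  Lab reports 57 × 0.14 = 7.98
  Term project 96.5 × 0.16 = 15.44
Sum = 75.07
75.07 is ≥ 73 and < 77 → C

C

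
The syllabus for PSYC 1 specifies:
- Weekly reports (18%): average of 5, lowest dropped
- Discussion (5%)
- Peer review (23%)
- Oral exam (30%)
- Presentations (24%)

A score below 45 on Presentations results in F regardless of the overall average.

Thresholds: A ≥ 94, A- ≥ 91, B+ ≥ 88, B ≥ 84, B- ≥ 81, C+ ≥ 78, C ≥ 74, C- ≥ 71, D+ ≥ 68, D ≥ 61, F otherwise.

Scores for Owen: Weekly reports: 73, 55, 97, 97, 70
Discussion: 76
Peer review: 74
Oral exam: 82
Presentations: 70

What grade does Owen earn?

C

Weekly reports: drop 55 → average of remaining 4 = 337/4 = 84.25
Presentations score 70 ≥ 45: minimum met.
Weighted total:
  Weekly reports 84.25 × 0.18 = 15.165
  Discussion 76 × 0.05 = 3.8
  Peer review 74 × 0.23 = 17.02
  Oral exam 82 × 0.3 = 24.6
  Presentations 70 × 0.24 = 16.8
Sum = 77.385
77.385 is ≥ 74 and < 78 → C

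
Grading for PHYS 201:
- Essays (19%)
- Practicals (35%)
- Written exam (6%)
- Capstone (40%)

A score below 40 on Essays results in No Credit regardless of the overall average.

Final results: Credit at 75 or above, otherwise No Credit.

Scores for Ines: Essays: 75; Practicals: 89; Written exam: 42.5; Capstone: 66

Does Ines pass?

No Credit

Essays score 75 ≥ 40: minimum met.
Weighted total:
  Essays 75 × 0.19 = 14.25
  Practicals 89 × 0.35 = 31.15
  Written exam 42.5 × 0.06 = 2.55
  Capstone 66 × 0.4 = 26.4
Sum = 74.35
74.35 < 75 → No Credit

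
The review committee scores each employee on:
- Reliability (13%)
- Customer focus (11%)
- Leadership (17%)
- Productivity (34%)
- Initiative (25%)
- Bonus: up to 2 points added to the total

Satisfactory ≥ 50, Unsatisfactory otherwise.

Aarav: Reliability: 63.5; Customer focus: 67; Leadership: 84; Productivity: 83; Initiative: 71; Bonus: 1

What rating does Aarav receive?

Satisfactory

Weighted total:
  Reliability 63.5 × 0.13 = 8.255
  Customer focus 67 × 0.11 = 7.37
  Leadership 84 × 0.17 = 14.28
  Productivity 83 × 0.34 = 28.22
  Initiative 71 × 0.25 = 17.75
Sum = 75.875
Bonus: 75.875 + 1 = 76.875
76.875 ≥ 50 → Satisfactory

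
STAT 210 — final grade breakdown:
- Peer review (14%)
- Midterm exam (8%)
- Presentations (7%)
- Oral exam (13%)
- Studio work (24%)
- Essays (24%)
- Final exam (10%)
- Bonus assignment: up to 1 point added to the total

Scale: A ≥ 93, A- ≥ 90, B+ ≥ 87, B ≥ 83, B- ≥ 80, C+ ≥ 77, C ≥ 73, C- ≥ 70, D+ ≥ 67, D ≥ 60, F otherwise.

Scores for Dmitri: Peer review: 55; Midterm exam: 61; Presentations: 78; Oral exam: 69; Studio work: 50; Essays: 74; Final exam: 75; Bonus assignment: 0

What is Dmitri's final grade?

Weighted total:
  Peer review 55 × 0.14 = 7.7
  Midterm exam 61 × 0.08 = 4.88
  Presentations 78 × 0.07 = 5.46
  Oral exam 69 × 0.13 = 8.97
  Studio work 50 × 0.24 = 12
  Essays 74 × 0.24 = 17.76
  Final exam 75 × 0.1 = 7.5
Sum = 64.27
Bonus assignment: 64.27 + 0 = 64.27
64.27 is ≥ 60 and < 67 → D

D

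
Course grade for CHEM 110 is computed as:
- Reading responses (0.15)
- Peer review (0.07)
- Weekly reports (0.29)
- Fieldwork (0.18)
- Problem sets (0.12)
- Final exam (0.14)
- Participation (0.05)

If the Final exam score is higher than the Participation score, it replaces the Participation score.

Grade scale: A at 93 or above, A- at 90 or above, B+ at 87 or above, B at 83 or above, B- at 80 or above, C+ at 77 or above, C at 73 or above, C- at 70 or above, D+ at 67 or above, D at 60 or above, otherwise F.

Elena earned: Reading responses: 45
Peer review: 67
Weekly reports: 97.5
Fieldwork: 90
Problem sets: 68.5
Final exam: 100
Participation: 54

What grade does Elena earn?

B

Final exam (100) > Participation (54), so Participation counts as 100.
Weighted total:
  Reading responses 45 × 0.15 = 6.75
  Peer review 67 × 0.07 = 4.69
  Weekly reports 97.5 × 0.29 = 28.275
  Fieldwork 90 × 0.18 = 16.2
  Problem sets 68.5 × 0.12 = 8.22
  Final exam 100 × 0.14 = 14
  Participation 100 × 0.05 = 5
Sum = 83.135
83.135 is ≥ 83 and < 87 → B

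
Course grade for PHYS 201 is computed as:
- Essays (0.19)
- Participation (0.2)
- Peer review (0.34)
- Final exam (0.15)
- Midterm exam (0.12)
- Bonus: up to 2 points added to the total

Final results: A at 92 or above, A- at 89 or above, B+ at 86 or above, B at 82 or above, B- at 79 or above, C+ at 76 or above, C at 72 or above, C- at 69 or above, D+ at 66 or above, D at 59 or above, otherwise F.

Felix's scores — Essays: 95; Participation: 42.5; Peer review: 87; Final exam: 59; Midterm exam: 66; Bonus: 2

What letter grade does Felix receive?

C

Weighted total:
  Essays 95 × 0.19 = 18.05
  Participation 42.5 × 0.2 = 8.5
  Peer review 87 × 0.34 = 29.58
  Final exam 59 × 0.15 = 8.85
  Midterm exam 66 × 0.12 = 7.92
Sum = 72.9
Bonus: 72.9 + 2 = 74.9
74.9 is ≥ 72 and < 76 → C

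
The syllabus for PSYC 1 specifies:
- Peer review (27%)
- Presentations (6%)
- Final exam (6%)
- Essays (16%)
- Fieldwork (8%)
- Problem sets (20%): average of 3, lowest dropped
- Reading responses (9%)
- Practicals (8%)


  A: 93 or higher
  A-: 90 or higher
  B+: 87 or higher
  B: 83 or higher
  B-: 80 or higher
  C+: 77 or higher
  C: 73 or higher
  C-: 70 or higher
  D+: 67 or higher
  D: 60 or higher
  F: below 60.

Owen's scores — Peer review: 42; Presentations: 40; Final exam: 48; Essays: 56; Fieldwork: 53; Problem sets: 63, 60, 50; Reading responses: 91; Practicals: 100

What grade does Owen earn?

Problem sets: drop 50 → average of remaining 2 = 123/2 = 61.5
Weighted total:
  Peer review 42 × 0.27 = 11.34
  Presentations 40 × 0.06 = 2.4
  Final exam 48 × 0.06 = 2.88
  Essays 56 × 0.16 = 8.96
  Fieldwork 53 × 0.08 = 4.24
  Problem sets 61.5 × 0.2 = 12.3
  Reading responses 91 × 0.09 = 8.19
  Practicals 100 × 0.08 = 8
Sum = 58.31
58.31 < 60 → F

F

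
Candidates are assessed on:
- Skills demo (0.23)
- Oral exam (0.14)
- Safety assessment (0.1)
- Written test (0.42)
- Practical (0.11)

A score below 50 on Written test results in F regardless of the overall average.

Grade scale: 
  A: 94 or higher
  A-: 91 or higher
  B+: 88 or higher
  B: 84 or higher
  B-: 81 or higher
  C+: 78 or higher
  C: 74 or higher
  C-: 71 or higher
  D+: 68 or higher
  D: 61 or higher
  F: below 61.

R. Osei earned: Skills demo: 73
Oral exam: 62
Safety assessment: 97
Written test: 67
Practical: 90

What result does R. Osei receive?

Written test score 67 ≥ 50: minimum met.
Weighted total:
  Skills demo 73 × 0.23 = 16.79
  Oral exam 62 × 0.14 = 8.68
  Safety assessment 97 × 0.1 = 9.7
  Written test 67 × 0.42 = 28.14
  Practical 90 × 0.11 = 9.9
Sum = 73.21
73.21 is ≥ 71 and < 74 → C-

C-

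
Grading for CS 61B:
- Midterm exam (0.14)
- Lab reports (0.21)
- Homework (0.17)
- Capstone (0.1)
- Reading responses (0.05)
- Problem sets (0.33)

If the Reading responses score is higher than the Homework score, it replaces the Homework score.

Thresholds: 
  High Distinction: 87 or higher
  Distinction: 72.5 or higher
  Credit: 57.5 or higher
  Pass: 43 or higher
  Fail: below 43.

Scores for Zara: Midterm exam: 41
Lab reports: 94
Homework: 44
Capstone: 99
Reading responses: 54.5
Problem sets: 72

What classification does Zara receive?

Credit

Reading responses (54.5) > Homework (44), so Homework counts as 54.5.
Weighted total:
  Midterm exam 41 × 0.14 = 5.74
  Lab reports 94 × 0.21 = 19.74
  Homework 54.5 × 0.17 = 9.265
  Capstone 99 × 0.1 = 9.9
  Reading responses 54.5 × 0.05 = 2.725
  Problem sets 72 × 0.33 = 23.76
Sum = 71.13
71.13 is ≥ 57.5 and < 72.5 → Credit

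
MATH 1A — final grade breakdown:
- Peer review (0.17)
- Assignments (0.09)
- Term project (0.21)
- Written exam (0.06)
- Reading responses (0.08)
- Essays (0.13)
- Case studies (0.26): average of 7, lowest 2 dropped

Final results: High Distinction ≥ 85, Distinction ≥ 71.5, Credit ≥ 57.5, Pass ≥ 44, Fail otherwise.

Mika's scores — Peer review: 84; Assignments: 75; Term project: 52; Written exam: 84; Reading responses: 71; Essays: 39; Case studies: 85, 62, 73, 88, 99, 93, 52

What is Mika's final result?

Case studies: drop 52, 62 → average of remaining 5 = 438/5 = 87.6
Weighted total:
  Peer review 84 × 0.17 = 14.28
  Assignments 75 × 0.09 = 6.75
  Term project 52 × 0.21 = 10.92
  Written exam 84 × 0.06 = 5.04
  Reading responses 71 × 0.08 = 5.68
  Essays 39 × 0.13 = 5.07
  Case studies 87.6 × 0.26 = 22.776
Sum = 70.516
70.516 is ≥ 57.5 and < 71.5 → Credit

Credit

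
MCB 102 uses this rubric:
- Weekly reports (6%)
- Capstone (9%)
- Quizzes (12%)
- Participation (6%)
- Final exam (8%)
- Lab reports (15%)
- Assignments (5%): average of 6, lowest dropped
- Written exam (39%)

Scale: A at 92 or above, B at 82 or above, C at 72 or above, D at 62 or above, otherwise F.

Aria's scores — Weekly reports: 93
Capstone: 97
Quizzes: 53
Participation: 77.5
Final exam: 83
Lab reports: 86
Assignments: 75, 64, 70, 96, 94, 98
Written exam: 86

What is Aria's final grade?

B

Assignments: drop 64 → average of remaining 5 = 433/5 = 86.6
Weighted total:
  Weekly reports 93 × 0.06 = 5.58
  Capstone 97 × 0.09 = 8.73
  Quizzes 53 × 0.12 = 6.36
  Participation 77.5 × 0.06 = 4.65
  Final exam 83 × 0.08 = 6.64
  Lab reports 86 × 0.15 = 12.9
  Assignments 86.6 × 0.05 = 4.33
  Written exam 86 × 0.39 = 33.54
Sum = 82.73
82.73 is ≥ 82 and < 92 → B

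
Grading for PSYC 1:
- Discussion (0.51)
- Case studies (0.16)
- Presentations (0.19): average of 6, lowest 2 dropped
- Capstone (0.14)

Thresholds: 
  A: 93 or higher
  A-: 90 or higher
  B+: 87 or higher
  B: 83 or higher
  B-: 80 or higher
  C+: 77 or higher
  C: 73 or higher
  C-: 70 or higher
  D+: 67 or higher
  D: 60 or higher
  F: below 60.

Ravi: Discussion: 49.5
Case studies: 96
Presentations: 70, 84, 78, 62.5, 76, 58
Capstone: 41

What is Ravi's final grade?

Presentations: drop 58, 62.5 → average of remaining 4 = 308/4 = 77
Weighted total:
  Discussion 49.5 × 0.51 = 25.245
  Case studies 96 × 0.16 = 15.36
  Presentations 77 × 0.19 = 14.63
  Capstone 41 × 0.14 = 5.74
Sum = 60.975
60.975 is ≥ 60 and < 67 → D

D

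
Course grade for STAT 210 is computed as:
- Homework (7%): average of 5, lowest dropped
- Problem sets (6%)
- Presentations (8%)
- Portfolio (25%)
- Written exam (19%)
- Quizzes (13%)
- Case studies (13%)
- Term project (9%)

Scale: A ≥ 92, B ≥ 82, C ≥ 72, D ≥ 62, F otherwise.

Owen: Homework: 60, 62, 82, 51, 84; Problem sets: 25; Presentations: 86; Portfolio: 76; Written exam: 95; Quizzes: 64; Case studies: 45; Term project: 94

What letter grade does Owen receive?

Homework: drop 51 → average of remaining 4 = 288/4 = 72
Weighted total:
  Homework 72 × 0.07 = 5.04
  Problem sets 25 × 0.06 = 1.5
  Presentations 86 × 0.08 = 6.88
  Portfolio 76 × 0.25 = 19
  Written exam 95 × 0.19 = 18.05
  Quizzes 64 × 0.13 = 8.32
  Case studies 45 × 0.13 = 5.85
  Term project 94 × 0.09 = 8.46
Sum = 73.1
73.1 is ≥ 72 and < 82 → C

C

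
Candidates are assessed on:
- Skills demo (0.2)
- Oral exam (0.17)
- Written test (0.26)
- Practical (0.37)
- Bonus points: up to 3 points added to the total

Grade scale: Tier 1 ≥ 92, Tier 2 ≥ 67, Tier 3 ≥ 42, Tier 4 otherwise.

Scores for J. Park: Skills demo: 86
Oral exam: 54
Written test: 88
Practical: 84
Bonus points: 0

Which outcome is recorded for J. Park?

Tier 2

Weighted total:
  Skills demo 86 × 0.2 = 17.2
  Oral exam 54 × 0.17 = 9.18
  Written test 88 × 0.26 = 22.88
  Practical 84 × 0.37 = 31.08
Sum = 80.34
Bonus points: 80.34 + 0 = 80.34
80.34 is ≥ 67 and < 92 → Tier 2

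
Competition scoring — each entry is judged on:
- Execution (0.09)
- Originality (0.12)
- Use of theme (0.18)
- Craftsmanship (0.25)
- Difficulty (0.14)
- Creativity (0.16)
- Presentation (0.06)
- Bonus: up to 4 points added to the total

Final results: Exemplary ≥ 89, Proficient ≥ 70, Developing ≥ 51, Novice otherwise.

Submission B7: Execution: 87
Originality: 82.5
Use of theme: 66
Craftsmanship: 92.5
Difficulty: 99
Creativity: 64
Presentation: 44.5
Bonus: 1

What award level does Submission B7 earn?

Weighted total:
  Execution 87 × 0.09 = 7.83
  Originality 82.5 × 0.12 = 9.9
  Use of theme 66 × 0.18 = 11.88
  Craftsmanship 92.5 × 0.25 = 23.125
  Difficulty 99 × 0.14 = 13.86
  Creativity 64 × 0.16 = 10.24
  Presentation 44.5 × 0.06 = 2.67
Sum = 79.505
Bonus: 79.505 + 1 = 80.505
80.505 is ≥ 70 and < 89 → Proficient

Proficient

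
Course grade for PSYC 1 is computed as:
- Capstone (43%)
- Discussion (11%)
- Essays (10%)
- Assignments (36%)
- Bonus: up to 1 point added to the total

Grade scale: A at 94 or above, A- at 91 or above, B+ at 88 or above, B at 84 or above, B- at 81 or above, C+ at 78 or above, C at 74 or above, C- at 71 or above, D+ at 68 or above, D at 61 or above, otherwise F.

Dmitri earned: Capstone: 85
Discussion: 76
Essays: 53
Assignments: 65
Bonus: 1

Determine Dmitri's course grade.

C

Weighted total:
  Capstone 85 × 0.43 = 36.55
  Discussion 76 × 0.11 = 8.36
  Essays 53 × 0.1 = 5.3
  Assignments 65 × 0.36 = 23.4
Sum = 73.61
Bonus: 73.61 + 1 = 74.61
74.61 is ≥ 74 and < 78 → C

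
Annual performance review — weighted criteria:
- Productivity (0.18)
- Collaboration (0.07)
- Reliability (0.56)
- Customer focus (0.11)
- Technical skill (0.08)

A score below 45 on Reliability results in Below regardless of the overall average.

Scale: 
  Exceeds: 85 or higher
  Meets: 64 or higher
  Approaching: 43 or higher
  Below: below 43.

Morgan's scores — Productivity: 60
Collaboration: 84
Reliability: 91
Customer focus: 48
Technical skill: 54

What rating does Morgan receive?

Meets

Reliability score 91 ≥ 45: minimum met.
Weighted total:
  Productivity 60 × 0.18 = 10.8
  Collaboration 84 × 0.07 = 5.88
  Reliability 91 × 0.56 = 50.96
  Customer focus 48 × 0.11 = 5.28
  Technical skill 54 × 0.08 = 4.32
Sum = 77.24
77.24 is ≥ 64 and < 85 → Meets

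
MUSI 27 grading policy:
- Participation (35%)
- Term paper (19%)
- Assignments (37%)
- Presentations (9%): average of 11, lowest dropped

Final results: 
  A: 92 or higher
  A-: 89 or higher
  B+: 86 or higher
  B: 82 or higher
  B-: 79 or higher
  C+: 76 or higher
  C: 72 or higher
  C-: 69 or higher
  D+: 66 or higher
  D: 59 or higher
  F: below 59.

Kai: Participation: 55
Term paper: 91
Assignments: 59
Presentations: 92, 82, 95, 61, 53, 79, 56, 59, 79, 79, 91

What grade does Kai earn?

D

Presentations: drop 53 → average of remaining 10 = 773/10 = 77.3
Weighted total:
  Participation 55 × 0.35 = 19.25
  Term paper 91 × 0.19 = 17.29
  Assignments 59 × 0.37 = 21.83
  Presentations 77.3 × 0.09 = 6.957
Sum = 65.327
65.327 is ≥ 59 and < 66 → D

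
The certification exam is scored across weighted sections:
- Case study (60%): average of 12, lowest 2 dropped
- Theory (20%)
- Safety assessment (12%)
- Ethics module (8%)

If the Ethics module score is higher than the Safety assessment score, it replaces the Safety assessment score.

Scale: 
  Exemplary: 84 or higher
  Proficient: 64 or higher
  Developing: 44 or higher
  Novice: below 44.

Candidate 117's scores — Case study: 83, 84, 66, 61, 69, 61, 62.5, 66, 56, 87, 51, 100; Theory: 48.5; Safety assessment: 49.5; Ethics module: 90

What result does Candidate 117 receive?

Proficient

Case study: drop 51, 56 → average of remaining 10 = 739.5/10 = 73.95
Ethics module (90) > Safety assessment (49.5), so Safety assessment counts as 90.
Weighted total:
  Case study 73.95 × 0.6 = 44.37
  Theory 48.5 × 0.2 = 9.7
  Safety assessment 90 × 0.12 = 10.8
  Ethics module 90 × 0.08 = 7.2
Sum = 72.07
72.07 is ≥ 64 and < 84 → Proficient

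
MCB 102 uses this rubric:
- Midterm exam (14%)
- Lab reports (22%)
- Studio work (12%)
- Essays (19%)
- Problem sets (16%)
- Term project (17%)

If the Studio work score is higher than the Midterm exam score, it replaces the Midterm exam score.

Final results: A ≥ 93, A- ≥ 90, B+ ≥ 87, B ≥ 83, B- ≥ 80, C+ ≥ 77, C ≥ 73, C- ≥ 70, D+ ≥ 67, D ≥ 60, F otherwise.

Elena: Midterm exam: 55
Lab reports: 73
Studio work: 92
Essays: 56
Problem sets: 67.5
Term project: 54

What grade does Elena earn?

Studio work (92) > Midterm exam (55), so Midterm exam counts as 92.
Weighted total:
  Midterm exam 92 × 0.14 = 12.88
  Lab reports 73 × 0.22 = 16.06
  Studio work 92 × 0.12 = 11.04
  Essays 56 × 0.19 = 10.64
  Problem sets 67.5 × 0.16 = 10.8
  Term project 54 × 0.17 = 9.18
Sum = 70.6
70.6 is ≥ 70 and < 73 → C-

C-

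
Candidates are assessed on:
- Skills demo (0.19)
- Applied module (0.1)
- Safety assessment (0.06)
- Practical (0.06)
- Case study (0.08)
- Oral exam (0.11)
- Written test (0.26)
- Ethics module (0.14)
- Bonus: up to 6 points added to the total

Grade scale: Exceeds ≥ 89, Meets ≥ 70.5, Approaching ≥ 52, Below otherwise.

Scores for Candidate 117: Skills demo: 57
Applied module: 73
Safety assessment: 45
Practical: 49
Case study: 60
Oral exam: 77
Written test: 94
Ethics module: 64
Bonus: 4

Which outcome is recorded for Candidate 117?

Meets

Weighted total:
  Skills demo 57 × 0.19 = 10.83
  Applied module 73 × 0.1 = 7.3
  Safety assessment 45 × 0.06 = 2.7
  Practical 49 × 0.06 = 2.94
  Case study 60 × 0.08 = 4.8
  Oral exam 77 × 0.11 = 8.47
  Written test 94 × 0.26 = 24.44
  Ethics module 64 × 0.14 = 8.96
Sum = 70.44
Bonus: 70.44 + 4 = 74.44
74.44 is ≥ 70.5 and < 89 → Meets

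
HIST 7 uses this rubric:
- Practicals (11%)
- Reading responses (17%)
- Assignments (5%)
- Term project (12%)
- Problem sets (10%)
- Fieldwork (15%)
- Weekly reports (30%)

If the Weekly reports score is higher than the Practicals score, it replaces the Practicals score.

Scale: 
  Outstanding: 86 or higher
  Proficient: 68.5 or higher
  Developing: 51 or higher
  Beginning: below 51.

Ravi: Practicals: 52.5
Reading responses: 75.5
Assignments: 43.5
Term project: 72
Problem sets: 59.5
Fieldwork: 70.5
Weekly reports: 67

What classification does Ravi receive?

Developing

Weekly reports (67) > Practicals (52.5), so Practicals counts as 67.
Weighted total:
  Practicals 67 × 0.11 = 7.37
  Reading responses 75.5 × 0.17 = 12.835
  Assignments 43.5 × 0.05 = 2.175
  Term project 72 × 0.12 = 8.64
  Problem sets 59.5 × 0.1 = 5.95
  Fieldwork 70.5 × 0.15 = 10.575
  Weekly reports 67 × 0.3 = 20.1
Sum = 67.645
67.645 is ≥ 51 and < 68.5 → Developing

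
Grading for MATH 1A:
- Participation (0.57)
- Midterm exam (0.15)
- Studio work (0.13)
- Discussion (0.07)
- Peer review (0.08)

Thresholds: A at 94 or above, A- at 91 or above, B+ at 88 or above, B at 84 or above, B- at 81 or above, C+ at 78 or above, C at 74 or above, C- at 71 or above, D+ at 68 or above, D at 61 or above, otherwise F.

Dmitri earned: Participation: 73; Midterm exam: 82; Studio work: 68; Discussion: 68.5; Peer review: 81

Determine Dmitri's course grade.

Weighted total:
  Participation 73 × 0.57 = 41.61
  Midterm exam 82 × 0.15 = 12.3
  Studio work 68 × 0.13 = 8.84
  Discussion 68.5 × 0.07 = 4.795
  Peer review 81 × 0.08 = 6.48
Sum = 74.025
74.025 is ≥ 74 and < 78 → C

C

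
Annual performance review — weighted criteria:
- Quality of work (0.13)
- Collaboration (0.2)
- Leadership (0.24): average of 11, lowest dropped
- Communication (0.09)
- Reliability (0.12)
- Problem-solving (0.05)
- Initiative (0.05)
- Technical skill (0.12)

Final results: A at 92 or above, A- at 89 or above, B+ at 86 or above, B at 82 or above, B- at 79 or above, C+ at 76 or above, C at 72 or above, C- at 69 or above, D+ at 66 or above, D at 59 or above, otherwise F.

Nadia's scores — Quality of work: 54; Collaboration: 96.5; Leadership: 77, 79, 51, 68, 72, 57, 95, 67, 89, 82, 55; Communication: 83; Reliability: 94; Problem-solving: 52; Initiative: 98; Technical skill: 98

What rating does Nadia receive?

B

Leadership: drop 51 → average of remaining 10 = 741/10 = 74.1
Weighted total:
  Quality of work 54 × 0.13 = 7.02
  Collaboration 96.5 × 0.2 = 19.3
  Leadership 74.1 × 0.24 = 17.784
  Communication 83 × 0.09 = 7.47
  Reliability 94 × 0.12 = 11.28
  Problem-solving 52 × 0.05 = 2.6
  Initiative 98 × 0.05 = 4.9
  Technical skill 98 × 0.12 = 11.76
Sum = 82.114
82.114 is ≥ 82 and < 86 → B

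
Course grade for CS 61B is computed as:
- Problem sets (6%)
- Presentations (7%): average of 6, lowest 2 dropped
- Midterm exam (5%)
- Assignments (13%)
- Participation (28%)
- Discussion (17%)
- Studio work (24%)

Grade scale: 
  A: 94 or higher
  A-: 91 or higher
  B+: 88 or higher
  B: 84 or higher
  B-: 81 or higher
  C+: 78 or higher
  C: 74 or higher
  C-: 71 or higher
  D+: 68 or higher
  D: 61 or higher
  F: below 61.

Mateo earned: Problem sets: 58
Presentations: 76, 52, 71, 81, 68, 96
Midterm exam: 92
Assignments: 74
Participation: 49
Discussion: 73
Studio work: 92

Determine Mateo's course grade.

Presentations: drop 52, 68 → average of remaining 4 = 324/4 = 81
Weighted total:
  Problem sets 58 × 0.06 = 3.48
  Presentations 81 × 0.07 = 5.67
  Midterm exam 92 × 0.05 = 4.6
  Assignments 74 × 0.13 = 9.62
  Participation 49 × 0.28 = 13.72
  Discussion 73 × 0.17 = 12.41
  Studio work 92 × 0.24 = 22.08
Sum = 71.58
71.58 is ≥ 71 and < 74 → C-

C-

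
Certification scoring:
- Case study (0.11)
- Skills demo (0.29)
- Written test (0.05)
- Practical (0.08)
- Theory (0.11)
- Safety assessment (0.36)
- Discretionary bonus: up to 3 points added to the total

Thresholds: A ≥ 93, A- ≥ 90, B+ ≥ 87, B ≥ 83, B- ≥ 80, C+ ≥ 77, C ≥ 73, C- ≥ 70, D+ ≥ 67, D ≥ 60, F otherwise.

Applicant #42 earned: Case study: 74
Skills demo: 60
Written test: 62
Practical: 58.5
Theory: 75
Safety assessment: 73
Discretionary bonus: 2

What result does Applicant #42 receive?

Weighted total:
  Case study 74 × 0.11 = 8.14
  Skills demo 60 × 0.29 = 17.4
  Written test 62 × 0.05 = 3.1
  Practical 58.5 × 0.08 = 4.68
  Theory 75 × 0.11 = 8.25
  Safety assessment 73 × 0.36 = 26.28
Sum = 67.85
Discretionary bonus: 67.85 + 2 = 69.85
69.85 is ≥ 67 and < 70 → D+

D+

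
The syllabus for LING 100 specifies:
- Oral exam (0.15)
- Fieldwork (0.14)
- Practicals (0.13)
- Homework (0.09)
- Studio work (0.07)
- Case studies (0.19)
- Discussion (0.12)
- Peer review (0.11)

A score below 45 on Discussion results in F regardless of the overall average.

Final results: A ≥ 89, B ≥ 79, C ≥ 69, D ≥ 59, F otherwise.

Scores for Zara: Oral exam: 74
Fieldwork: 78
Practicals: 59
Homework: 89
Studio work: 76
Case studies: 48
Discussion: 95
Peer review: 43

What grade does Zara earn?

D

Discussion score 95 ≥ 45: minimum met.
Weighted total:
  Oral exam 74 × 0.15 = 11.1
  Fieldwork 78 × 0.14 = 10.92
  Practicals 59 × 0.13 = 7.67
  Homework 89 × 0.09 = 8.01
  Studio work 76 × 0.07 = 5.32
  Case studies 48 × 0.19 = 9.12
  Discussion 95 × 0.12 = 11.4
  Peer review 43 × 0.11 = 4.73
Sum = 68.27
68.27 is ≥ 59 and < 69 → D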